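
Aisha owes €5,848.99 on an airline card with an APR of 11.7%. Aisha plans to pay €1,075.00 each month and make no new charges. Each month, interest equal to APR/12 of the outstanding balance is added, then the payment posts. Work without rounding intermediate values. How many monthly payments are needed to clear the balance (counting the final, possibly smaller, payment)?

6 months

Monthly rate r = 11.7%/12 = 0.975% = 0.00975.
Recurrence: B ← B·(1+r) − €1,075.00.
Month 1: interest €57.03; balance after payment €4,831.02.
Month 2: interest €47.10; balance after payment €3,803.12.
Month 3: interest €37.08; balance after payment €2,765.20.
Month 4: interest €26.96; balance after payment €1,717.16.
Month 5: interest €16.74; balance after payment €658.90.
Month 6: interest €6.42; balance after payment €0.00.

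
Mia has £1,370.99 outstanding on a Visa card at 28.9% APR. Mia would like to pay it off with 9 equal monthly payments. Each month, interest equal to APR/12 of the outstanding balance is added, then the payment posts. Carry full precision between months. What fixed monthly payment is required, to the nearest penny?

Monthly rate r = 28.9%/12 = 2.40833% = 0.0240833.
Level-payment amortization: P = B₀·r / (1 − (1+r)^(−n)) = 1370.99·0.0240833 / (1 − 1.02408^(−9)).
Denominator 1 − (1+r)^(−9) = 0.192797838.
P = 33.018 / 0.192797838 ≈ 171.26.

£171.26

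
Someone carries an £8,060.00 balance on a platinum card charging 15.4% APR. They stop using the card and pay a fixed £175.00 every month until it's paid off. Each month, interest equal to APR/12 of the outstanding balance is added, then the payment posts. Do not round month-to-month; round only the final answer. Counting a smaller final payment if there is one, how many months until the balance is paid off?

Monthly rate r = 15.4%/12 = 1.28333% = 0.0128333.
Recurrence: B ← B·(1+r) − £175.00.
Month 1: interest £103.44; balance after payment £7,988.44.
Month 2: interest £102.52; balance after payment £7,915.95.
Closed form: n = −ln(1 − rB₀/P)/ln(1+r) = −ln(0.40893)/ln(1.01283) ≈ 70.124, so the balance reaches zero during payment 71.

71 months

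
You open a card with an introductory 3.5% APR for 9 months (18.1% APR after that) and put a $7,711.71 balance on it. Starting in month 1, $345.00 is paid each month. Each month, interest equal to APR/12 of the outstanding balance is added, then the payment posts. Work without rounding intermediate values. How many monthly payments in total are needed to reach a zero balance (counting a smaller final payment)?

Promo months 1–9 at r₀ = 3.5%/12 = 0.00291667; months 10+ at r₁ = 18.1%/12 = 0.0150833.
After month 9: iterate B ← B·(1+r₀) − $345.00 for 9 months → $4,775.05.
Then at r₁ with $345.00/mo: n₂ = −ln(1 − r₁·B/P)/ln(1+r₁) ≈ 15.64 → 16 more payments.

25 payments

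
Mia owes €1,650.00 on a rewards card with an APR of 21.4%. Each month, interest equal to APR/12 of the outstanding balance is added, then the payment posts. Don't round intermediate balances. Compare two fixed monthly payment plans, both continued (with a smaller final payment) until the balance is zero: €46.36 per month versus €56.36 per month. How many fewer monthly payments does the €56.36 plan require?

15 fewer payments

Monthly rate r = 21.4%/12 = 1.78333% = 0.0178333.
At €46.36/mo: n = ⌈−ln(1 − rB₀/P)/ln(1+r)⌉ = 57 payments (last €45.09); total interest = total paid − €1,650.00 = €991.25.
At €56.36/mo: 42 payments (last €43.48); total interest €704.24.
Payments saved = 57 − 42 = 15.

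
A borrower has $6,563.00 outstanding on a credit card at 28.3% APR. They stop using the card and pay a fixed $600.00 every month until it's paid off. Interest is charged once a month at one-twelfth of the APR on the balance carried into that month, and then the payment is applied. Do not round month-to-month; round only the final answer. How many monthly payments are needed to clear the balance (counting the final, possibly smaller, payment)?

13 months

Monthly rate r = 28.3%/12 = 2.35833% = 0.0235833.
Recurrence: B ← B·(1+r) − $600.00.
Month 1: interest $154.78; balance after payment $6,117.78.
Month 2: interest $144.28; balance after payment $5,662.06.
Closed form: n = −ln(1 − rB₀/P)/ln(1+r) = −ln(0.74204)/ln(1.02358) ≈ 12.800, so the balance reaches zero during payment 13.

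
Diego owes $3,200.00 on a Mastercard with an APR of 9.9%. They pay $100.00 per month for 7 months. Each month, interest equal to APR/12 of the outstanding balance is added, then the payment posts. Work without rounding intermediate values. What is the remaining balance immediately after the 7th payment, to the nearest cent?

Monthly rate r = 9.9%/12 = 0.825% = 0.00825.
Each month: B ← B·(1+r) − $100.00.
Month 1: interest $26.40; balance after payment $3,126.40.
Month 2: interest $25.79; balance after payment $3,052.19.
Month 3: interest $25.18; balance after payment $2,977.37.
Month 4: interest $24.56; balance after payment $2,901.94.
Month 5: interest $23.94; balance after payment $2,825.88.
Month 6: interest $23.31; balance after payment $2,749.19.
Month 7: interest $22.68; balance after payment $2,671.87.

$2,671.87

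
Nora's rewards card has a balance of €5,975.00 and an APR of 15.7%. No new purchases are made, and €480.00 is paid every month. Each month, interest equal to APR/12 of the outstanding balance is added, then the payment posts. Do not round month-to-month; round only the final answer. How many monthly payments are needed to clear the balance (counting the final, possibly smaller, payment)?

14 months

Monthly rate r = 15.7%/12 = 1.30833% = 0.0130833.
Recurrence: B ← B·(1+r) − €480.00.
Month 1: interest €78.17; balance after payment €5,573.17.
Month 2: interest €72.92; balance after payment €5,166.09.
Closed form: n = −ln(1 − rB₀/P)/ln(1+r) = −ln(0.83714)/ln(1.01308) ≈ 13.676, so the balance reaches zero during payment 14.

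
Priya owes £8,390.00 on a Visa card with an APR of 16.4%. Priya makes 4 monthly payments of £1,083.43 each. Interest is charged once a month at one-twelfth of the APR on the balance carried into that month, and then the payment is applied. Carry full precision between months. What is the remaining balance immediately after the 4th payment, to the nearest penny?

Monthly rate r = 16.4%/12 = 1.36667% = 0.0136667.
Each month: B ← B·(1+r) − £1,083.43.
Month 1: interest £114.66; balance after payment £7,421.23.
Month 2: interest £101.42; balance after payment £6,439.23.
Month 3: interest £88.00; balance after payment £5,443.80.
Month 4: interest £74.40; balance after payment £4,434.77.

£4,434.77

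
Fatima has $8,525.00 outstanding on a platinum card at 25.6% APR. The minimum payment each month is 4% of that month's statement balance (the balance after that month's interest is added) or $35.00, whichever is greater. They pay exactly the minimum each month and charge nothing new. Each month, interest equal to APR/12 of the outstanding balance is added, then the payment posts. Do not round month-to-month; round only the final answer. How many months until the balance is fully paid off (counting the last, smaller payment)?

152 months

Monthly rate r = 25.6%/12 = 2.13333% = 0.0213333.
While 4% of the post-interest balance exceeds $35.00, each month B ← (B·(1+r))·(1 − 0.04), i.e. B shrinks by the factor (1+r)·0.96 = 0.98048.
This holds for months 1–117. Entering month 118 the balance is $849.23; 4% of the post-interest balance is now below $35.00, so the flat $35.00 minimum applies from here.
From month 118 a fixed $35.00 at rate r clears $849.23 in 35 more payments. Total: 117 + 35 = 152 months.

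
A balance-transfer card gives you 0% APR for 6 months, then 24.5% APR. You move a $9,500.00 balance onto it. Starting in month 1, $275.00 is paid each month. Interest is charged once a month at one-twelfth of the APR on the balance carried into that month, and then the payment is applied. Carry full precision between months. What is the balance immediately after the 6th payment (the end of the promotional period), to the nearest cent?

Promo months 1–6 at r₀ = 0%/12 = 0; months 7+ at r₁ = 24.5%/12 = 0.0204167.
After month 6 (no interest yet): B = $9,500.00 − 6·$275.00 = $7,850.00.

$7,850.00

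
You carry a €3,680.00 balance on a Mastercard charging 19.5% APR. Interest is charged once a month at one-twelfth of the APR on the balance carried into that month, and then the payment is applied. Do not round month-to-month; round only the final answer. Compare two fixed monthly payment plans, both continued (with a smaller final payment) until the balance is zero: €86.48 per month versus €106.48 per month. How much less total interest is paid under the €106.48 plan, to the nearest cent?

Monthly rate r = 19.5%/12 = 1.625% = 0.01625.
At €86.48/mo: n = ⌈−ln(1 − rB₀/P)/ln(1+r)⌉ = 73 payments (last €82.67); total interest = total paid − €3,680.00 = €2,629.23.
At €106.48/mo: 52 payments (last €16.98); total interest €1,767.46.
Interest saved = €2,629.23 − €1,767.46 = €861.77.

€861.77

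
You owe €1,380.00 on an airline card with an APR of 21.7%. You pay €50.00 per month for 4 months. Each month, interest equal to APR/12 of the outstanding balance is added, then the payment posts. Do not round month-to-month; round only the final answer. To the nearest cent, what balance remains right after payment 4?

€1,277.07

Monthly rate r = 21.7%/12 = 1.80833% = 0.0180833.
Each month: B ← B·(1+r) − €50.00.
Month 1: interest €24.95; balance after payment €1,354.95.
Month 2: interest €24.50; balance after payment €1,329.46.
Month 3: interest €24.04; balance after payment €1,303.50.
Month 4: interest €23.57; balance after payment €1,277.07.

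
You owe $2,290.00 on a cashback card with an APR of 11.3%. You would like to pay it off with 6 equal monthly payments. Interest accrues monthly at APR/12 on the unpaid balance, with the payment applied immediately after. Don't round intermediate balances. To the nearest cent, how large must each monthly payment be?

Monthly rate r = 11.3%/12 = 0.941667% = 0.00941667.
Level-payment amortization: P = B₀·r / (1 − (1+r)^(−n)) = 2290.00·0.00941667 / (1 − 1.00942^(−6)).
Denominator 1 − (1+r)^(−6) = 0.0546836423.
P = 21.5642 / 0.0546836423 ≈ 394.34.

$394.34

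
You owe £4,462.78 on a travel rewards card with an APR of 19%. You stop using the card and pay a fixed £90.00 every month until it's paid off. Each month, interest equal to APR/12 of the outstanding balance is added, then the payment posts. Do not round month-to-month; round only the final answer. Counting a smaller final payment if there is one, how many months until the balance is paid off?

98 months

Monthly rate r = 19%/12 = 1.58333% = 0.0158333.
Recurrence: B ← B·(1+r) − £90.00.
Month 1: interest £70.66; balance after payment £4,443.44.
Month 2: interest £70.35; balance after payment £4,423.80.
Closed form: n = −ln(1 − rB₀/P)/ln(1+r) = −ln(0.21488)/ln(1.01583) ≈ 97.883, so the balance reaches zero during payment 98.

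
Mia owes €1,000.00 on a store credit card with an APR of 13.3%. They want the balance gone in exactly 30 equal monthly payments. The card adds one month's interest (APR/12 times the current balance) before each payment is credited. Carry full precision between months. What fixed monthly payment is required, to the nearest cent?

€39.36

Monthly rate r = 13.3%/12 = 1.10833% = 0.0110833.
Level-payment amortization: P = B₀·r / (1 − (1+r)^(−n)) = 1000.00·0.0110833 / (1 − 1.01108^(−30)).
Denominator 1 − (1+r)^(−30) = 0.28155843.
P = 11.0833 / 0.28155843 ≈ 39.36.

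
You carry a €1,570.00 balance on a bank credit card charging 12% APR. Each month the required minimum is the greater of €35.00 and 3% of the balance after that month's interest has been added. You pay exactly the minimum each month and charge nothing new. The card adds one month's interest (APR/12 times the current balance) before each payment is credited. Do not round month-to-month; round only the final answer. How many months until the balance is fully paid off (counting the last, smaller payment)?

56 months

Monthly rate r = 12%/12 = 1% = 0.01.
While 3% of the post-interest balance exceeds €35.00, each month B ← (B·(1+r))·(1 − 0.03), i.e. B shrinks by the factor (1+r)·0.97 = 0.9797.
This holds for months 1–15. Entering month 16 the balance is €1,154.24; 3% of the post-interest balance is now below €35.00, so the flat €35.00 minimum applies from here.
From month 16 a fixed €35.00 at rate r clears €1,154.24 in 41 more payments. Total: 15 + 41 = 56 months.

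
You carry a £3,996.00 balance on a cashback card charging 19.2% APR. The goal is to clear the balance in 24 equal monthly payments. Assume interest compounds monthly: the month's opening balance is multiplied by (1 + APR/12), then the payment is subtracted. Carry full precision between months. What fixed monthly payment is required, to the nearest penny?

£201.82

Monthly rate r = 19.2%/12 = 1.6% = 0.016.
Level-payment amortization: P = B₀·r / (1 − (1+r)^(−n)) = 3996.00·0.016 / (1 − 1.016^(−24)).
Denominator 1 − (1+r)^(−24) = 0.316795042.
P = 63.936 / 0.316795042 ≈ 201.82.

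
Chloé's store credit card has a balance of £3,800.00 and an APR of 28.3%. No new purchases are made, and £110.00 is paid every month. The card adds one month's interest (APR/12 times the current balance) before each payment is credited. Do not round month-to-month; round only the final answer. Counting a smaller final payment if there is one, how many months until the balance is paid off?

Monthly rate r = 28.3%/12 = 2.35833% = 0.0235833.
Recurrence: B ← B·(1+r) − £110.00.
Month 1: interest £89.62; balance after payment £3,779.62.
Month 2: interest £89.14; balance after payment £3,758.75.
Closed form: n = −ln(1 − rB₀/P)/ln(1+r) = −ln(0.1853)/ln(1.02358) ≈ 72.321, so the balance reaches zero during payment 73.

73 payments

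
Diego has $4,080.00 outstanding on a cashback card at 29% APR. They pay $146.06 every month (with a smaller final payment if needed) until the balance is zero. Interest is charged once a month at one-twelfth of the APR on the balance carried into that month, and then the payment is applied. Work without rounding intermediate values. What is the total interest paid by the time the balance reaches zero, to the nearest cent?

Monthly rate r = 29%/12 = 2.41667% = 0.0241667.
Payoff takes n = ⌈−ln(1 − rB₀/P)/ln(1+r)⌉ = ⌈47.076⌉ = 48 payments; the last is $11.16.
Total paid = 47·$146.06 + $11.16 = $6,875.98.
Total interest = total paid − principal = $6,875.98 − $4,080.00 = $2,795.98.

$2,795.98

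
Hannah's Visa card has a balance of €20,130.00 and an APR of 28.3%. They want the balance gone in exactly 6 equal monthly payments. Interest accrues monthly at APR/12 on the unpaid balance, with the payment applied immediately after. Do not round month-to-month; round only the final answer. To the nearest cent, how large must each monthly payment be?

Monthly rate r = 28.3%/12 = 2.35833% = 0.0235833.
Level-payment amortization: P = B₀·r / (1 − (1+r)^(−n)) = 20130.00·0.0235833 / (1 − 1.02358^(−6)).
Denominator 1 − (1+r)^(−6) = 0.130517661.
P = 474.733 / 0.130517661 ≈ 3637.30.

€3,637.30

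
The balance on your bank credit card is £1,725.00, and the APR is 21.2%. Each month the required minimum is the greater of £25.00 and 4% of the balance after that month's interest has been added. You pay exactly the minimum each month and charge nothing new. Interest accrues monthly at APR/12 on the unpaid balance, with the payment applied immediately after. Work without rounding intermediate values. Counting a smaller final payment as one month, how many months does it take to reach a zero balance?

Monthly rate r = 21.2%/12 = 1.76667% = 0.0176667.
While 4% of the post-interest balance exceeds £25.00, each month B ← (B·(1+r))·(1 − 0.04), i.e. B shrinks by the factor (1+r)·0.96 = 0.97696.
This holds for months 1–45. Entering month 46 the balance is £604.29; 4% of the post-interest balance is now below £25.00, so the flat £25.00 minimum applies from here.
From month 46 a fixed £25.00 at rate r clears £604.29 in 32 more payments. Total: 45 + 32 = 77 months.

77 months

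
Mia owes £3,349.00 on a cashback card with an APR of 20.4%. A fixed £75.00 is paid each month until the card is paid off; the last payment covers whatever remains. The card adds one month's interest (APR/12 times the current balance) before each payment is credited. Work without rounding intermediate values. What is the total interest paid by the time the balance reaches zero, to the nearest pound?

Monthly rate r = 20.4%/12 = 1.7% = 0.017.
Payoff takes n = ⌈−ln(1 − rB₀/P)/ln(1+r)⌉ = ⌈84.439⌉ = 85 payments; the last is £33.09.
Total paid = 84·£75.00 + £33.09 = £6,333.09.
Total interest = total paid − principal = £6,333.09 − £3,349.00 = £2,984.09.

£2,984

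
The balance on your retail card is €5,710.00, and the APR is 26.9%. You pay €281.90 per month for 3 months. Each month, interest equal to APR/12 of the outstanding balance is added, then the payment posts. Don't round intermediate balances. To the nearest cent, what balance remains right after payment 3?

Monthly rate r = 26.9%/12 = 2.24167% = 0.0224167.
Each month: B ← B·(1+r) − €281.90.
Month 1: interest €128.00; balance after payment €5,556.10.
Month 2: interest €124.55; balance after payment €5,398.75.
Month 3: interest €121.02; balance after payment €5,237.87.

€5,237.87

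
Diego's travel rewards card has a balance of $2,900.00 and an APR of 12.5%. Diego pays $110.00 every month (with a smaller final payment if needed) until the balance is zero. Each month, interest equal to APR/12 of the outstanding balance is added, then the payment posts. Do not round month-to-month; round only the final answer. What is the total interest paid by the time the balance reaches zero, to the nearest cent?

Monthly rate r = 12.5%/12 = 1.04167% = 0.0104167.
Payoff takes n = ⌈−ln(1 − rB₀/P)/ln(1+r)⌉ = ⌈30.982⌉ = 31 payments; the last is $108.05.
Total paid = 30·$110.00 + $108.05 = $3,408.05.
Total interest = total paid − principal = $3,408.05 − $2,900.00 = $508.05.

$508.05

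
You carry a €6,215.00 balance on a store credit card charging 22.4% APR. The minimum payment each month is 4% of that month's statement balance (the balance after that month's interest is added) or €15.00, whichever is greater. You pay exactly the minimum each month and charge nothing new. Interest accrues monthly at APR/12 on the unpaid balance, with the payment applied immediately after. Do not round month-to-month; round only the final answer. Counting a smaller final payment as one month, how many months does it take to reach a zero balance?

Monthly rate r = 22.4%/12 = 1.86667% = 0.0186667.
While 4% of the post-interest balance exceeds €15.00, each month B ← (B·(1+r))·(1 − 0.04), i.e. B shrinks by the factor (1+r)·0.96 = 0.97792.
This holds for months 1–127. Entering month 128 the balance is €364.72; 4% of the post-interest balance is now below €15.00, so the flat €15.00 minimum applies from here.
From month 128 a fixed €15.00 at rate r clears €364.72 in 33 more payments. Total: 127 + 33 = 160 months.

160 months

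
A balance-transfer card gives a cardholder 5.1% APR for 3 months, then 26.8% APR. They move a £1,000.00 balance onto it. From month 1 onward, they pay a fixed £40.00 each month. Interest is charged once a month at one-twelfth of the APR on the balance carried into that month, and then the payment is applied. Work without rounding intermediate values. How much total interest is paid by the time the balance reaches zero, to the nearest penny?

Promo months 1–3 at r₀ = 5.1%/12 = 0.00425; months 4+ at r₁ = 26.8%/12 = 0.0223333.
After month 3: iterate B ← B·(1+r₀) − £40.00 for 3 months → £892.29.
Then at r₁ with £40.00/mo: n₂ = −ln(1 − r₁·B/P)/ln(1+r₁) ≈ 31.22 → 32 more payments.
Total paid = 34·£40.00 + £8.83 = £1,368.83; interest = £1,368.83 − £1,000.00 = £368.83.

£368.83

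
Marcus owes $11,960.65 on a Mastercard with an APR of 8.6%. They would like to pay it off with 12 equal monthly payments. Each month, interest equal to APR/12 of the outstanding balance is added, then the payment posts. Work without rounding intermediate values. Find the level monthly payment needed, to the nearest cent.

$1,043.76

Monthly rate r = 8.6%/12 = 0.716667% = 0.00716667.
Level-payment amortization: P = B₀·r / (1 − (1+r)^(−n)) = 11960.65·0.00716667 / (1 − 1.00717^(−12)).
Denominator 1 − (1+r)^(−12) = 0.0821242975.
P = 85.718 / 0.0821242975 ≈ 1043.76.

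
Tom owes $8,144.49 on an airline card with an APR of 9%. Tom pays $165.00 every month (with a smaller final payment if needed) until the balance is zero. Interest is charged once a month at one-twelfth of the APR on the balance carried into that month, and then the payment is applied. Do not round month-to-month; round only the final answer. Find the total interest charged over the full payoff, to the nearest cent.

$2,065.58

Monthly rate r = 9%/12 = 0.75% = 0.0075.
Payoff takes n = ⌈−ln(1 − rB₀/P)/ln(1+r)⌉ = ⌈61.879⌉ = 62 payments; the last is $145.07.
Total paid = 61·$165.00 + $145.07 = $10,210.07.
Total interest = total paid − principal = $10,210.07 − $8,144.49 = $2,065.58.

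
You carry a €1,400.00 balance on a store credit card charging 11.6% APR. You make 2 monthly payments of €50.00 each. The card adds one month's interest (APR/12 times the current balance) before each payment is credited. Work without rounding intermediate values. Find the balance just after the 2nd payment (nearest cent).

€1,326.71

Monthly rate r = 11.6%/12 = 0.966667% = 0.00966667.
Each month: B ← B·(1+r) − €50.00.
Month 1: interest €13.53; balance after payment €1,363.53.
Month 2: interest €13.18; balance after payment €1,326.71.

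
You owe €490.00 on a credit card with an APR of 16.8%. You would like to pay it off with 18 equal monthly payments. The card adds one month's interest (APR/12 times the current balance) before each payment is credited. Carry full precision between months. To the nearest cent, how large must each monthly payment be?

Monthly rate r = 16.8%/12 = 1.4% = 0.014.
Level-payment amortization: P = B₀·r / (1 − (1+r)^(−n)) = 490.00·0.014 / (1 − 1.014^(−18)).
Denominator 1 − (1+r)^(−18) = 0.221395678.
P = 6.86 / 0.221395678 ≈ 30.99.

€30.99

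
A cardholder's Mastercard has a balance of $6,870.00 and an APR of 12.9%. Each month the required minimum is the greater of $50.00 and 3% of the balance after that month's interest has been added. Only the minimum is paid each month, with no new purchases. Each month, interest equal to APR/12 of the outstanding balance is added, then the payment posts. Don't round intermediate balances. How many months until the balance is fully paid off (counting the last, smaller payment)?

Monthly rate r = 12.9%/12 = 1.075% = 0.01075.
While 3% of the post-interest balance exceeds $50.00, each month B ← (B·(1+r))·(1 − 0.03), i.e. B shrinks by the factor (1+r)·0.97 = 0.98043.
This holds for months 1–73. Entering month 74 the balance is $1,622.88; 3% of the post-interest balance is now below $50.00, so the flat $50.00 minimum applies from here.
From month 74 a fixed $50.00 at rate r clears $1,622.88 in 41 more payments. Total: 73 + 41 = 114 months.

114 months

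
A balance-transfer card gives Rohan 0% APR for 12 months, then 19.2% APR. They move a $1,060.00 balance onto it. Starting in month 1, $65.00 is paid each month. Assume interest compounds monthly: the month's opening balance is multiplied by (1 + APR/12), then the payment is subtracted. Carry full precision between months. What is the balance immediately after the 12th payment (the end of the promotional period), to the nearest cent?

$280.00

Promo months 1–12 at r₀ = 0%/12 = 0; months 13+ at r₁ = 19.2%/12 = 0.016.
After month 12 (no interest yet): B = $1,060.00 − 12·$65.00 = $280.00.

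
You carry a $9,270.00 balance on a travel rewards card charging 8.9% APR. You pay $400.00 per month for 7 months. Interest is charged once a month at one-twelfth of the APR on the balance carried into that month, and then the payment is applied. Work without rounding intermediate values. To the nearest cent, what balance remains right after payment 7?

Monthly rate r = 8.9%/12 = 0.741667% = 0.00741667.
Each month: B ← B·(1+r) − $400.00.
Month 1: interest $68.75; balance after payment $8,938.75.
Month 2: interest $66.30; balance after payment $8,605.05.
Month 3: interest $63.82; balance after payment $8,268.87.
Month 4: interest $61.33; balance after payment $7,930.20.
Month 5: interest $58.82; balance after payment $7,589.01.
Month 6: interest $56.29; balance after payment $7,245.30.
Month 7: interest $53.74; balance after payment $6,899.03.

$6,899.03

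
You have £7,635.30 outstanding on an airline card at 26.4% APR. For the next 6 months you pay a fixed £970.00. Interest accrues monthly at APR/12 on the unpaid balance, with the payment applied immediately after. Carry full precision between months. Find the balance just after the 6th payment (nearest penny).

Monthly rate r = 26.4%/12 = 2.2% = 0.022.
Each month: B ← B·(1+r) − £970.00.
Month 1: interest £167.98; balance after payment £6,833.28.
Month 2: interest £150.33; balance after payment £6,013.61.
Month 3: interest £132.30; balance after payment £5,175.91.
Month 4: interest £113.87; balance after payment £4,319.78.
Month 5: interest £95.04; balance after payment £3,444.81.
Month 6: interest £75.79; balance after payment £2,550.60.

£2,550.60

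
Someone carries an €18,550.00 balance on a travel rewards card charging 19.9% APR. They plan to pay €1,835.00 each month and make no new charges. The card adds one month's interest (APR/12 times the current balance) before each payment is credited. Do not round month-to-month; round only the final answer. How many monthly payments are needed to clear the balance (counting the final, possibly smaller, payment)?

Monthly rate r = 19.9%/12 = 1.65833% = 0.0165833.
Recurrence: B ← B·(1+r) − €1,835.00.
Month 1: interest €307.62; balance after payment €17,022.62.
Month 2: interest €282.29; balance after payment €15,469.91.
Closed form: n = −ln(1 − rB₀/P)/ln(1+r) = −ln(0.83236)/ln(1.01658) ≈ 11.156, so the balance reaches zero during payment 12.

12 months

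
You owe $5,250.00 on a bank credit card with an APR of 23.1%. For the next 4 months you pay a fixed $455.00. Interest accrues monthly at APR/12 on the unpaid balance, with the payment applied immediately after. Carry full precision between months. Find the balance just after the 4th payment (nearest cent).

$3,792.84

Monthly rate r = 23.1%/12 = 1.925% = 0.01925.
Each month: B ← B·(1+r) − $455.00.
Month 1: interest $101.06; balance after payment $4,896.06.
Month 2: interest $94.25; balance after payment $4,535.31.
Month 3: interest $87.30; balance after payment $4,167.62.
Month 4: interest $80.23; balance after payment $3,792.84.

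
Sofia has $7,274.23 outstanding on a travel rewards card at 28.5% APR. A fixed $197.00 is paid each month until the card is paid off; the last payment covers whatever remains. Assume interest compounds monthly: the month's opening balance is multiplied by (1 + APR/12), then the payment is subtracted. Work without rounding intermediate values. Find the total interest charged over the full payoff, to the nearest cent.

Monthly rate r = 28.5%/12 = 2.375% = 0.02375.
Payoff takes n = ⌈−ln(1 − rB₀/P)/ln(1+r)⌉ = ⌈89.268⌉ = 90 payments; the last is $53.18.
Total paid = 89·$197.00 + $53.18 = $17,586.18.
Total interest = total paid − principal = $17,586.18 − $7,274.23 = $10,311.95.

$10,311.95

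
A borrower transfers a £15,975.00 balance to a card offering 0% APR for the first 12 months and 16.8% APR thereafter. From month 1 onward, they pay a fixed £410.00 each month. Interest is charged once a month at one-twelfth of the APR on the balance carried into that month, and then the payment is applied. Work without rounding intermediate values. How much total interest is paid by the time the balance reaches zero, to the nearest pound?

Promo months 1–12 at r₀ = 0%/12 = 0; months 13+ at r₁ = 16.8%/12 = 0.014.
After month 12 (no interest yet): B = £15,975.00 − 12·£410.00 = £11,055.00.
Then at r₁ with £410.00/mo: n₂ = −ln(1 − r₁·B/P)/ln(1+r₁) ≈ 34.09 → 35 more payments.
Total paid = 46·£410.00 + £38.38 = £18,898.38; interest = £18,898.38 − £15,975.00 = £2,923.38.

£2,923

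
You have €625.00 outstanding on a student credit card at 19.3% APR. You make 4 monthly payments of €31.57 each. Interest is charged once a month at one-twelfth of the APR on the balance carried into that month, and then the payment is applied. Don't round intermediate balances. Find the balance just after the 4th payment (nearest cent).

€536.83

Monthly rate r = 19.3%/12 = 1.60833% = 0.0160833.
Each month: B ← B·(1+r) − €31.57.
Month 1: interest €10.05; balance after payment €603.48.
Month 2: interest €9.71; balance after payment €581.62.
Month 3: interest €9.35; balance after payment €559.40.
Month 4: interest €9.00; balance after payment €536.83.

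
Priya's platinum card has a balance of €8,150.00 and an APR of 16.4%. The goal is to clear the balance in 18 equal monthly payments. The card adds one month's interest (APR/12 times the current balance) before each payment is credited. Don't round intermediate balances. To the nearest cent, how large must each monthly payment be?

Monthly rate r = 16.4%/12 = 1.36667% = 0.0136667.
Level-payment amortization: P = B₀·r / (1 − (1+r)^(−n)) = 8150.00·0.0136667 / (1 − 1.01367^(−18)).
Denominator 1 − (1+r)^(−18) = 0.216774133.
P = 111.383 / 0.216774133 ≈ 513.82.

€513.82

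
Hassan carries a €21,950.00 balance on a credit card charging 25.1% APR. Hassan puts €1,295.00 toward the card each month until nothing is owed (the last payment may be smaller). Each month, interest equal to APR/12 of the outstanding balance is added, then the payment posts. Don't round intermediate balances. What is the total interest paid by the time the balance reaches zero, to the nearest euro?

Monthly rate r = 25.1%/12 = 2.09167% = 0.0209167.
Payoff takes n = ⌈−ln(1 − rB₀/P)/ln(1+r)⌉ = ⌈21.148⌉ = 22 payments; the last is €193.29.
Total paid = 21·€1,295.00 + €193.29 = €27,388.29.
Total interest = total paid − principal = €27,388.29 − €21,950.00 = €5,438.29.

€5,438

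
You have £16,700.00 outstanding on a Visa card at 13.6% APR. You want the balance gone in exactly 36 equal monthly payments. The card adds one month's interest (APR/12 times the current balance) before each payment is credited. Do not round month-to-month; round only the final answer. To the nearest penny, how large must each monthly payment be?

Monthly rate r = 13.6%/12 = 1.13333% = 0.0113333.
Level-payment amortization: P = B₀·r / (1 − (1+r)^(−n)) = 16700.00·0.0113333 / (1 − 1.01133^(−36)).
Denominator 1 − (1+r)^(−36) = 0.333493456.
P = 189.267 / 0.333493456 ≈ 567.53.

£567.53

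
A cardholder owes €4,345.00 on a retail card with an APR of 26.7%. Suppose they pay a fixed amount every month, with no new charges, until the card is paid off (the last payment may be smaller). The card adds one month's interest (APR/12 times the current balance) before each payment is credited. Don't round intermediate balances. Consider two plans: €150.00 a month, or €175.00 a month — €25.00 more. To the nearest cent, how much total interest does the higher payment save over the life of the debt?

Monthly rate r = 26.7%/12 = 2.225% = 0.02225.
At €150.00/mo: n = ⌈−ln(1 − rB₀/P)/ln(1+r)⌉ = 47 payments (last €149.78); total interest = total paid − €4,345.00 = €2,704.78.
At €175.00/mo: 37 payments (last €93.65); total interest €2,048.65.
Interest saved = €2,704.78 − €2,048.65 = €656.13.

€656.13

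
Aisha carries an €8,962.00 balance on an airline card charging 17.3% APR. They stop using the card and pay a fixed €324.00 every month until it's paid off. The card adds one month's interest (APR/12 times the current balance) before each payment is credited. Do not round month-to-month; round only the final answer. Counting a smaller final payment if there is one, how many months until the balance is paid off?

Monthly rate r = 17.3%/12 = 1.44167% = 0.0144167.
Recurrence: B ← B·(1+r) − €324.00.
Month 1: interest €129.20; balance after payment €8,767.20.
Month 2: interest €126.39; balance after payment €8,569.60.
Closed form: n = −ln(1 − rB₀/P)/ln(1+r) = −ln(0.60123)/ln(1.01442) ≈ 35.545, so the balance reaches zero during payment 36.

36 months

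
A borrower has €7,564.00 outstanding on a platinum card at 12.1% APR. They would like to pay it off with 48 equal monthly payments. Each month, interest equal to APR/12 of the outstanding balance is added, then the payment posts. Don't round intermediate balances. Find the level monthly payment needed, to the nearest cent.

Monthly rate r = 12.1%/12 = 1.00833% = 0.0100833.
Level-payment amortization: P = B₀·r / (1 − (1+r)^(−n)) = 7564.00·0.0100833 / (1 − 1.01008^(−48)).
Denominator 1 − (1+r)^(−48) = 0.382191113.
P = 76.2703 / 0.382191113 ≈ 199.56.

€199.56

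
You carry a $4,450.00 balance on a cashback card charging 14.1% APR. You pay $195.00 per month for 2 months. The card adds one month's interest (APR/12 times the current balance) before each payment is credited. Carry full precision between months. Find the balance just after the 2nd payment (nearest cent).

$4,162.90

Monthly rate r = 14.1%/12 = 1.175% = 0.01175.
Each month: B ← B·(1+r) − $195.00.
Month 1: interest $52.29; balance after payment $4,307.29.
Month 2: interest $50.61; balance after payment $4,162.90.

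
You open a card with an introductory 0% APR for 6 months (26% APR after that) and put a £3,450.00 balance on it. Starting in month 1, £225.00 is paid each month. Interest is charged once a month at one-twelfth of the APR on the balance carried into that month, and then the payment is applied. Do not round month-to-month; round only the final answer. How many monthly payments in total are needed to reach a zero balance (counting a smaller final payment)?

17 months

Promo months 1–6 at r₀ = 0%/12 = 0; months 7+ at r₁ = 26%/12 = 0.0216667.
After month 6 (no interest yet): B = £3,450.00 − 6·£225.00 = £2,100.00.
Then at r₁ with £225.00/mo: n₂ = −ln(1 − r₁·B/P)/ln(1+r₁) ≈ 10.54 → 11 more payments.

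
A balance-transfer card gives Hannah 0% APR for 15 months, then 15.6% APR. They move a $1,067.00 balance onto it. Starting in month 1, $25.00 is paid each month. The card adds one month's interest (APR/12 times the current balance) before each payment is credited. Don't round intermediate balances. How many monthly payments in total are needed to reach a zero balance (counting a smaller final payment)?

50 payments

Promo months 1–15 at r₀ = 0%/12 = 0; months 16+ at r₁ = 15.6%/12 = 0.013.
After month 15 (no interest yet): B = $1,067.00 − 15·$25.00 = $692.00.
Then at r₁ with $25.00/mo: n₂ = −ln(1 − r₁·B/P)/ln(1+r₁) ≈ 34.53 → 35 more payments.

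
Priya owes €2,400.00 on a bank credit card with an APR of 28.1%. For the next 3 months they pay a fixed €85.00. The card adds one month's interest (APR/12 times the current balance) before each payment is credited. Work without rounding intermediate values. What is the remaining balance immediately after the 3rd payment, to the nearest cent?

€2,311.56

Monthly rate r = 28.1%/12 = 2.34167% = 0.0234167.
Each month: B ← B·(1+r) − €85.00.
Month 1: interest €56.20; balance after payment €2,371.20.
Month 2: interest €55.53; balance after payment €2,341.73.
Month 3: interest €54.84; balance after payment €2,311.56.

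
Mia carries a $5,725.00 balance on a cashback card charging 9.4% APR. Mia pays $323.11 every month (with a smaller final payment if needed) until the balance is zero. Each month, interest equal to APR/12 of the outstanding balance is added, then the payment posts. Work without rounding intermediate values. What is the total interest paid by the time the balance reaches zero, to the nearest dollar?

Monthly rate r = 9.4%/12 = 0.783333% = 0.00783333.
Payoff takes n = ⌈−ln(1 − rB₀/P)/ln(1+r)⌉ = ⌈19.150⌉ = 20 payments; the last is $48.55.
Total paid = 19·$323.11 + $48.55 = $6,187.64.
Total interest = total paid − principal = $6,187.64 − $5,725.00 = $462.64.

$463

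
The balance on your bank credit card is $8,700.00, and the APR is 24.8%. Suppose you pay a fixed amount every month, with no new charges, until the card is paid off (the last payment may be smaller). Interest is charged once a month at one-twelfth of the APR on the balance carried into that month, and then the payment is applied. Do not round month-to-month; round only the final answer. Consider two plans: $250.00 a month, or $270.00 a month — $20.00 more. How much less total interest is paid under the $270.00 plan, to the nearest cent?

$1,050.69

Monthly rate r = 24.8%/12 = 2.06667% = 0.0206667.
At $250.00/mo: n = ⌈−ln(1 − rB₀/P)/ln(1+r)⌉ = 63 payments (last $22.70); total interest = total paid − $8,700.00 = $6,822.70.
At $270.00/mo: 54 payments (last $162.01); total interest $5,772.01.
Interest saved = $6,822.70 − $5,772.01 = $1,050.69.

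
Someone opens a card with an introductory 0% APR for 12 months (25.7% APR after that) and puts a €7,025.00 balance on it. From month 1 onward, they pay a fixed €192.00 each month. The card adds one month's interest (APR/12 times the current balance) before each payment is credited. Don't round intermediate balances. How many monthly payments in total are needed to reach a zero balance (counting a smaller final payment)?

Promo months 1–12 at r₀ = 0%/12 = 0; months 13+ at r₁ = 25.7%/12 = 0.0214167.
After month 12 (no interest yet): B = €7,025.00 − 12·€192.00 = €4,721.00.
Then at r₁ with €192.00/mo: n₂ = −ln(1 − r₁·B/P)/ln(1+r₁) ≈ 35.29 → 36 more payments.

48 payments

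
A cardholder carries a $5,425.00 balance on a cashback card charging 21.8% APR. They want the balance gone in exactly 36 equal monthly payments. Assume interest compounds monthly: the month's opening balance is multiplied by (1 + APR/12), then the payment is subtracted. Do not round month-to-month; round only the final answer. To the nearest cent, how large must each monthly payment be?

Monthly rate r = 21.8%/12 = 1.81667% = 0.0181667.
Level-payment amortization: P = B₀·r / (1 − (1+r)^(−n)) = 5425.00·0.0181667 / (1 − 1.01817^(−36)).
Denominator 1 − (1+r)^(−36) = 0.476977335.
P = 98.5542 / 0.476977335 ≈ 206.62.

$206.62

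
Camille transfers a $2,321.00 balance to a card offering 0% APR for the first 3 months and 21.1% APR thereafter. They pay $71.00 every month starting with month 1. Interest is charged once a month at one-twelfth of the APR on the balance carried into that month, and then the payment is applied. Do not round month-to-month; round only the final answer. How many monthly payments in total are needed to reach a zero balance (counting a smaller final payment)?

46 payments

Promo months 1–3 at r₀ = 0%/12 = 0; months 4+ at r₁ = 21.1%/12 = 0.0175833.
After month 3 (no interest yet): B = $2,321.00 − 3·$71.00 = $2,108.00.
Then at r₁ with $71.00/mo: n₂ = −ln(1 − r₁·B/P)/ln(1+r₁) ≈ 42.35 → 43 more payments.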